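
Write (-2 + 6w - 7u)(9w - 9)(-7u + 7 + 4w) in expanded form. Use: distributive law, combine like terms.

(-2 + 6w - 7u)(9w - 9)(-7u + 7 + 4w)
= (-18w + 18 + 54w² - 54w - 63uw + 63u)(-7u + 7 + 4w)    [distributive law]
= (-72w + 18 + 54w² - 63uw + 63u)(-7u + 7 + 4w)    [combine like terms]
= 504uw - 504w - 288w² - 126u + 126 + 72w - 378uw² + 378w² + 216w³ + 441u²w - 441uw - 252uw² - 441u² + 441u + 252uw    [distributive law]
= 315uw - 432w + 90w² + 315u + 126 - 630uw² + 216w³ + 441u²w - 441u²    [combine like terms]

315uw - 432w + 90w² + 315u + 126 - 630uw² + 216w³ + 441u²w - 441u²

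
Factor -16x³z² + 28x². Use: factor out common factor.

4x²(-4xz² + 7)

-16x³z² + 28x²
= 4(-4x³z² + 7x²)    [factor out 4]
= 4x²(-4xz² + 7)    [factor out x²]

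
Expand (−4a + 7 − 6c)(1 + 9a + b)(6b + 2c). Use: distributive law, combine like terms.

(−4a + 7 − 6c)(1 + 9a + b)(6b + 2c)
= (−4a − 36a^2 − 4ab + 7 + 63a + 7b − 6c − 54ac − 6bc)(6b + 2c)    [distributive law]
= (59a − 36a^2 − 4ab + 7 + 7b − 6c − 54ac − 6bc)(6b + 2c)    [combine like terms]
= 354ab + 118ac − 216a^2b − 72a^2c − 24ab^2 − 8abc + 42b + 14c + 42b^2 + 14bc − 36bc − 12c^2 − 324abc − 108ac^2 − 36b^2c − 12bc^2    [distributive law]
= 354ab + 118ac − 216a^2b − 72a^2c − 24ab^2 − 332abc + 42b + 14c + 42b^2 − 22bc − 12c^2 − 108ac^2 − 36b^2c − 12bc^2    [combine like terms]

354ab + 118ac − 216a^2b − 72a^2c − 24ab^2 − 332abc + 42b + 14c + 42b^2 − 22bc − 12c^2 − 108ac^2 − 36b^2c − 12bc^2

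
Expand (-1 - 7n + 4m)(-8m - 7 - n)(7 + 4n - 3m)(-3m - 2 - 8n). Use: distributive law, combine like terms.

811m^2 + 175m - 114mn + 1478m^2n - 2193mn^2 + 300m^3 - 98 - 1148n - 3522n^2 - 2048n^3 + 1711m^2n^2 - 1580mn^3 + 84m^3n - 224n^4 - 288m^4

(-1 - 7n + 4m)(-8m - 7 - n)(7 + 4n - 3m)(-3m - 2 - 8n)
= (8m + 7 + n + 56mn + 49n + 7n^2 - 32m^2 - 28m - 4mn)(7 + 4n - 3m)(-3m - 2 - 8n)    [distributive law]
= (-20m + 7 + 50n + 52mn + 7n^2 - 32m^2)(7 + 4n - 3m)(-3m - 2 - 8n)    [combine like terms]
= (-140m - 80mn + 60m^2 + 49 + 28n - 21m + 350n + 200n^2 - 150mn + 364mn + 208mn^2 - 156m^2n + 49n^2 + 28n^3 - 21mn^2 - 224m^2 - 128m^2n + 96m^3)(-3m - 2 - 8n)    [distributive law]
= (-161m + 134mn - 164m^2 + 49 + 378n + 249n^2 + 187mn^2 - 284m^2n + 28n^3 + 96m^3)(-3m - 2 - 8n)    [combine like terms]
= 483m^2 + 322m + 1288mn - 402m^2n - 268mn - 1072mn^2 + 492m^3 + 328m^2 + 1312m^2n - 147m - 98 - 392n - 1134mn - 756n - 3024n^2 - 747mn^2 - 498n^2 - 1992n^3 - 561m^2n^2 - 374mn^2 - 1496mn^3 + 852m^3n + 568m^2n + 2272m^2n^2 - 84mn^3 - 56n^3 - 224n^4 - 288m^4 - 192m^3 - 768m^3n    [distributive law]
= 811m^2 + 175m - 114mn + 1478m^2n - 2193mn^2 + 300m^3 - 98 - 1148n - 3522n^2 - 2048n^3 + 1711m^2n^2 - 1580mn^3 + 84m^3n - 224n^4 - 288m^4    [combine like terms]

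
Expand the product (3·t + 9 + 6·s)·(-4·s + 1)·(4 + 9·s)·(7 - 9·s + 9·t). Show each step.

-606·s·t - 3861·s^2·t - 189·s·t^2 - 972·s^3·t - 972·s^2·t^2 + 408·t + 108·t^2 - 597·s - 2211·s^2 + 1782·s^3 + 252 + 1944·s^4

(3·t + 9 + 6·s)·(-4·s + 1)·(4 + 9·s)·(7 - 9·s + 9·t)
= (-12·s·t + 3·t - 36·s + 9 - 24·s^2 + 6·s)·(4 + 9·s)·(7 - 9·s + 9·t)    [distributive law]
= (-12·s·t + 3·t - 30·s + 9 - 24·s^2)·(4 + 9·s)·(7 - 9·s + 9·t)    [combine like terms]
= (-48·s·t - 108·s^2·t + 12·t + 27·s·t - 120·s - 270·s^2 + 36 + 81·s - 96·s^2 - 216·s^3)·(7 - 9·s + 9·t)    [distributive law]
= (-21·s·t - 108·s^2·t + 12·t - 39·s - 366·s^2 + 36 - 216·s^3)·(7 - 9·s + 9·t)    [combine like terms]
= -147·s·t + 189·s^2·t - 189·s·t^2 - 756·s^2·t + 972·s^3·t - 972·s^2·t^2 + 84·t - 108·s·t + 108·t^2 - 273·s + 351·s^2 - 351·s·t - 2562·s^2 + 3294·s^3 - 3294·s^2·t + 252 - 324·s + 324·t - 1512·s^3 + 1944·s^4 - 1944·s^3·t    [distributive law]
= -606·s·t - 3861·s^2·t - 189·s·t^2 - 972·s^3·t - 972·s^2·t^2 + 408·t + 108·t^2 - 597·s - 2211·s^2 + 1782·s^3 + 252 + 1944·s^4    [combine like terms]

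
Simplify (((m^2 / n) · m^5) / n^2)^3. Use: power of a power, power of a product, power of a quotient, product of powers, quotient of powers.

m^21·n^(-9)

(((m^2 / n) · m^5) / n^2)^3
= (((m^2 / n) · m^5)^3) / ((n^2)^3)    [power of a quotient]
= (((m^2 / n)^3) · ((m^5)^3)) / ((n^2)^3)    [power of a product]
= ((((m^2)^3) / (n^3)) · ((m^5)^3)) / ((n^2)^3)    [power of a quotient]
= ((m^6 / (n^3)) · ((m^5)^3)) / ((n^2)^3)    [power of a power]
= ((m^6 / n^3) · m^15) / ((n^2)^3)    [power of a power]
= ((m^6 / n^3) · m^15) / n^6    [power of a power]
= m^21·n^(-9)    [quotient of powers; product of powers]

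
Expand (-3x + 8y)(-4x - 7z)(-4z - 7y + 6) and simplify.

(-3x + 8y)(-4x - 7z)(-4z - 7y + 6)
= (12x^2 + 21xz - 32xy - 56yz)(-4z - 7y + 6)    [distributive law]
= -48x^2z - 84x^2y + 72x^2 - 84xz^2 - 147xyz + 126xz + 128xyz + 224xy^2 - 192xy + 224yz^2 + 392y^2z - 336yz    [distributive law]
= -48x^2z - 84x^2y + 72x^2 - 84xz^2 - 19xyz + 126xz + 224xy^2 - 192xy + 224yz^2 + 392y^2z - 336yz    [combine like terms]

-48x^2z - 84x^2y + 72x^2 - 84xz^2 - 19xyz + 126xz + 224xy^2 - 192xy + 224yz^2 + 392y^2z - 336yz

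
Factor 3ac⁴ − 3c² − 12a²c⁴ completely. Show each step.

3ac⁴ − 3c² − 12a²c⁴
= 3(ac⁴ − c² − 4a²c⁴)    [factor out 3]
= 3c²(ac² − 1 − 4a²c²)    [factor out c²]

3c²(ac² − 1 − 4a²c²)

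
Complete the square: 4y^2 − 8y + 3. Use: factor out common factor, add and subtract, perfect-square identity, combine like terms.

4y^2 − 8y + 3
= 4(y^2 − 2y) + 3    [factor out 4 from the y-terms]
= 4(y^2 − 2y + 1 − 1) + 3    [add and subtract 1 inside the bracket]
= 4(y − 1)^2 − 4 + 3    [perfect-square identity]
= 4(y − 1)^2 − 1    [combine constants]

4(y − 1)^2 − 1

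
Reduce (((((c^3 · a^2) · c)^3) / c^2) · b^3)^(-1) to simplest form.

a^(-6)·b^(-3)·c^(-10)

(((((c^3 · a^2) · c)^3) / c^2) · b^3)^(-1)
= (((((c^3 · a^2) · c)^3) / c^2)^(-1)) · ((b^3)^(-1))    [power of a product]
= (((((c^3 · a^2) · c)^3)^(-1)) / ((c^2)^(-1))) · ((b^3)^(-1))    [power of a quotient]
= ((((c^3 · a^2) · c)^(-3)) / ((c^2)^(-1))) · ((b^3)^(-1))    [power of a power]
= ((((c^3 · a^2)^(-3)) · (c^(-3))) / ((c^2)^(-1))) · ((b^3)^(-1))    [power of a product]
= (((((c^3)^(-3)) · ((a^2)^(-3))) · (c^(-3))) / ((c^2)^(-1))) · ((b^3)^(-1))    [power of a product]
= (((c^(-9) · ((a^2)^(-3))) · (c^(-3))) / ((c^2)^(-1))) · ((b^3)^(-1))    [power of a power]
= (((c^(-9) · a^(-6)) · (c^(-3))) / ((c^2)^(-1))) · ((b^3)^(-1))    [power of a power]
= (((c^(-9) · a^(-6)) · c^(-3)) / c^(-2)) · ((b^3)^(-1))    [power of a power]
= (((c^(-9) · a^(-6)) · c^(-3)) / c^(-2)) · b^(-3)    [power of a power]
= a^(-6)·b^(-3)·c^(-10)    [quotient of powers; product of powers]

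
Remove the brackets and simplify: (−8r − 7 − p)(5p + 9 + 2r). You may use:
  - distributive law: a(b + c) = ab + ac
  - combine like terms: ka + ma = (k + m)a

(−8r − 7 − p)(5p + 9 + 2r)
= −40pr − 72r − 16r^2 − 35p − 63 − 14r − 5p^2 − 9p − 2pr    [distributive law]
= −42pr − 86r − 16r^2 − 44p − 63 − 5p^2    [combine like terms]

−42pr − 86r − 16r^2 − 44p − 63 − 5p^2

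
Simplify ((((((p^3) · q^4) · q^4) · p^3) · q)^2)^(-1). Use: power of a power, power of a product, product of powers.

((((((p^3) · q^4) · q^4) · p^3) · q)^2)^(-1)
= (((((p^3) · q^4) · q^4) · p^3) · q)^(-2)    [power of a power]
= (((((p^3) · q^4) · q^4) · p^3)^(-2)) · (q^(-2))    [power of a product]
= (((((p^3) · q^4) · q^4)^(-2)) · ((p^3)^(-2))) · (q^(-2))    [power of a product]
= (((((p^3) · q^4)^(-2)) · ((q^4)^(-2))) · ((p^3)^(-2))) · (q^(-2))    [power of a product]
= (((((p^3)^(-2)) · ((q^4)^(-2))) · ((q^4)^(-2))) · ((p^3)^(-2))) · (q^(-2))    [power of a product]
= ((((p^(-6)) · ((q^4)^(-2))) · ((q^4)^(-2))) · ((p^3)^(-2))) · (q^(-2))    [power of a power]
= (((p^(-6) · q^(-8)) · ((q^4)^(-2))) · ((p^3)^(-2))) · (q^(-2))    [power of a power]
= (((p^(-6) · q^(-8)) · q^(-8)) · ((p^3)^(-2))) · (q^(-2))    [power of a power]
= (((p^(-6) · q^(-8)) · q^(-8)) · p^(-6)) · (q^(-2))    [power of a power]
= p^(-12)q^(-18)    [product of powers]

p^(-12)q^(-18)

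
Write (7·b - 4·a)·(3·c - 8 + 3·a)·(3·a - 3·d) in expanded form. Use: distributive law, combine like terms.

63·a·b·c - 63·b·c·d - 168·a·b + 168·b·d + 63·a²·b - 63·a·b·d - 36·a²·c + 36·a·c·d + 96·a² - 96·a·d - 36·a³ + 36·a²·d

(7·b - 4·a)·(3·c - 8 + 3·a)·(3·a - 3·d)
= (21·b·c - 56·b + 21·a·b - 12·a·c + 32·a - 12·a²)·(3·a - 3·d)    [distributive law]
= 63·a·b·c - 63·b·c·d - 168·a·b + 168·b·d + 63·a²·b - 63·a·b·d - 36·a²·c + 36·a·c·d + 96·a² - 96·a·d - 36·a³ + 36·a²·d    [distributive law]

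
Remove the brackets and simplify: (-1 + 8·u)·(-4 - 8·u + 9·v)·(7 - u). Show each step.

28 - 172·u - 424·u^2 - 63·v + 513·u·v + 64·u^3 - 72·u^2·v

(-1 + 8·u)·(-4 - 8·u + 9·v)·(7 - u)
= (4 + 8·u - 9·v - 32·u - 64·u^2 + 72·u·v)·(7 - u)    [distributive law]
= (4 - 24·u - 9·v - 64·u^2 + 72·u·v)·(7 - u)    [combine like terms]
= 28 - 4·u - 168·u + 24·u^2 - 63·v + 9·u·v - 448·u^2 + 64·u^3 + 504·u·v - 72·u^2·v    [distributive law]
= 28 - 172·u - 424·u^2 - 63·v + 513·u·v + 64·u^3 - 72·u^2·v    [combine like terms]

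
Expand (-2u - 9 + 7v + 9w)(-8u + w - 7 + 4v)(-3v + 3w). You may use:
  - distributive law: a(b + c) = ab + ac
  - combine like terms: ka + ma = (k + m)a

-48u²v + 48u²w + 30uvw - 222uw² - 258uv + 258uw + 192uv² - 39vw - 216w² - 189v + 189w + 255v² - 45v²w + 102vw² - 84v³ + 27w³

(-2u - 9 + 7v + 9w)(-8u + w - 7 + 4v)(-3v + 3w)
= (16u² - 2uw + 14u - 8uv + 72u - 9w + 63 - 36v - 56uv + 7vw - 49v + 28v² - 72uw + 9w² - 63w + 36vw)(-3v + 3w)    [distributive law]
= (16u² - 74uw + 86u - 64uv - 72w + 63 - 85v + 43vw + 28v² + 9w²)(-3v + 3w)    [combine like terms]
= -48u²v + 48u²w + 222uvw - 222uw² - 258uv + 258uw + 192uv² - 192uvw + 216vw - 216w² - 189v + 189w + 255v² - 255vw - 129v²w + 129vw² - 84v³ + 84v²w - 27vw² + 27w³    [distributive law]
= -48u²v + 48u²w + 30uvw - 222uw² - 258uv + 258uw + 192uv² - 39vw - 216w² - 189v + 189w + 255v² - 45v²w + 102vw² - 84v³ + 27w³    [combine like terms]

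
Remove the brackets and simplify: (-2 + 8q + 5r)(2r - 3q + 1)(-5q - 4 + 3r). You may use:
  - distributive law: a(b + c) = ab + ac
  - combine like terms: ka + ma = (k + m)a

(-2 + 8q + 5r)(2r - 3q + 1)(-5q - 4 + 3r)
= (-4r + 6q - 2 + 16qr - 24q² + 8q + 10r² - 15qr + 5r)(-5q - 4 + 3r)    [distributive law]
= (r + 14q - 2 + qr - 24q² + 10r²)(-5q - 4 + 3r)    [combine like terms]
= -5qr - 4r + 3r² - 70q² - 56q + 42qr + 10q + 8 - 6r - 5q²r - 4qr + 3qr² + 120q³ + 96q² - 72q²r - 50qr² - 40r² + 30r³    [distributive law]
= 33qr - 10r - 37r² + 26q² - 46q + 8 - 77q²r - 47qr² + 120q³ + 30r³    [combine like terms]

33qr - 10r - 37r² + 26q² - 46q + 8 - 77q²r - 47qr² + 120q³ + 30r³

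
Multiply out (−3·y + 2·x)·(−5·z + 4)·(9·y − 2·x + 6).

135·y^2·z − 120·x·y·z + 90·y·z − 108·y^2 + 96·x·y − 72·y + 20·x^2·z − 60·x·z − 16·x^2 + 48·x

(−3·y + 2·x)·(−5·z + 4)·(9·y − 2·x + 6)
= (15·y·z − 12·y − 10·x·z + 8·x)·(9·y − 2·x + 6)    [distributive law]
= 135·y^2·z − 30·x·y·z + 90·y·z − 108·y^2 + 24·x·y − 72·y − 90·x·y·z + 20·x^2·z − 60·x·z + 72·x·y − 16·x^2 + 48·x    [distributive law]
= 135·y^2·z − 120·x·y·z + 90·y·z − 108·y^2 + 96·x·y − 72·y + 20·x^2·z − 60·x·z − 16·x^2 + 48·x    [combine like terms]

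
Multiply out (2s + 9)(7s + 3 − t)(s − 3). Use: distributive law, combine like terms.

14s^3 + 27s^2 − 180s − 2s^2t − 3st − 81 + 27t

(2s + 9)(7s + 3 − t)(s − 3)
= (14s^2 + 6s − 2st + 63s + 27 − 9t)(s − 3)    [distributive law]
= (14s^2 + 69s − 2st + 27 − 9t)(s − 3)    [combine like terms]
= 14s^3 − 42s^2 + 69s^2 − 207s − 2s^2t + 6st + 27s − 81 − 9st + 27t    [distributive law]
= 14s^3 + 27s^2 − 180s − 2s^2t − 3st − 81 + 27t    [combine like terms]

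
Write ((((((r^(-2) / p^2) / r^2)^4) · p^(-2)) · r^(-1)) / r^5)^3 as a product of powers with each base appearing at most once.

p^(-30)r^(-66)

((((((r^(-2) / p^2) / r^2)^4) · p^(-2)) · r^(-1)) / r^5)^3
= ((((((r^(-2) / p^2) / r^2)^4) · p^(-2)) · r^(-1))^3) / ((r^5)^3)    [power of a quotient]
= ((((((r^(-2) / p^2) / r^2)^4) · p^(-2))^3) · ((r^(-1))^3)) / ((r^5)^3)    [power of a product]
= ((((((r^(-2) / p^2) / r^2)^4)^3) · ((p^(-2))^3)) · ((r^(-1))^3)) / ((r^5)^3)    [power of a product]
= (((((r^(-2) / p^2) / r^2)^12) · ((p^(-2))^3)) · ((r^(-1))^3)) / ((r^5)^3)    [power of a power]
= (((((r^(-2) / p^2)^12) / ((r^2)^12)) · ((p^(-2))^3)) · ((r^(-1))^3)) / ((r^5)^3)    [power of a quotient]
= ((((((r^(-2))^12) / ((p^2)^12)) / ((r^2)^12)) · ((p^(-2))^3)) · ((r^(-1))^3)) / ((r^5)^3)    [power of a quotient]
= ((((r^(-24) / ((p^2)^12)) / ((r^2)^12)) · ((p^(-2))^3)) · ((r^(-1))^3)) / ((r^5)^3)    [power of a power]
= ((((r^(-24) / p^24) / ((r^2)^12)) · ((p^(-2))^3)) · ((r^(-1))^3)) / ((r^5)^3)    [power of a power]
= ((((r^(-24) / p^24) / r^24) · ((p^(-2))^3)) · ((r^(-1))^3)) / ((r^5)^3)    [power of a power]
= ((((r^(-24) / p^24) / r^24) · p^(-6)) · ((r^(-1))^3)) / ((r^5)^3)    [power of a power]
= ((((r^(-24) / p^24) / r^24) · p^(-6)) · r^(-3)) / ((r^5)^3)    [power of a power]
= ((((r^(-24) / p^24) / r^24) · p^(-6)) · r^(-3)) / r^15    [power of a power]
= p^(-30)r^(-66)    [quotient of powers; product of powers]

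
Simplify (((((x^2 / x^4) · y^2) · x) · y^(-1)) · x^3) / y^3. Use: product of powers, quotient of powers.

x^2y^(-2)

(((((x^2 / x^4) · y^2) · x) · y^(-1)) · x^3) / y^3
= ((((x^(-2) · y^2) · x) · y^(-1)) · x^3) / y^3    [quotient of powers]
= x^2y^(-2)    [quotient of powers; product of powers]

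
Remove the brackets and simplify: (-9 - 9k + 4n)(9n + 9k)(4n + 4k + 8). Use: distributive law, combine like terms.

-36n^2 - 1008kn - 648n - 972k^2 - 648k - 36kn^2 - 504k^2n - 324k^3 + 144n^3

(-9 - 9k + 4n)(9n + 9k)(4n + 4k + 8)
= (-81n - 81k - 81kn - 81k^2 + 36n^2 + 36kn)(4n + 4k + 8)    [distributive law]
= (-81n - 81k - 45kn - 81k^2 + 36n^2)(4n + 4k + 8)    [combine like terms]
= -324n^2 - 324kn - 648n - 324kn - 324k^2 - 648k - 180kn^2 - 180k^2n - 360kn - 324k^2n - 324k^3 - 648k^2 + 144n^3 + 144kn^2 + 288n^2    [distributive law]
= -36n^2 - 1008kn - 648n - 972k^2 - 648k - 36kn^2 - 504k^2n - 324k^3 + 144n^3    [combine like terms]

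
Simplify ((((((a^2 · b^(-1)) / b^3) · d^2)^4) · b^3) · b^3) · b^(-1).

((((((a^2 · b^(-1)) / b^3) · d^2)^4) · b^3) · b^3) · b^(-1)
= ((((((a^2 · b^(-1)) / b^3)^4) · ((d^2)^4)) · b^3) · b^3) · b^(-1)    [power of a product]
= ((((((a^2 · b^(-1))^4) / ((b^3)^4)) · ((d^2)^4)) · b^3) · b^3) · b^(-1)    [power of a quotient]
= (((((((a^2)^4) · ((b^(-1))^4)) / ((b^3)^4)) · ((d^2)^4)) · b^3) · b^3) · b^(-1)    [power of a product]
= (((((a^8 · ((b^(-1))^4)) / ((b^3)^4)) · ((d^2)^4)) · b^3) · b^3) · b^(-1)    [power of a power]
= (((((a^8 · b^(-4)) / ((b^3)^4)) · ((d^2)^4)) · b^3) · b^3) · b^(-1)    [power of a power]
= (((((a^8 · b^(-4)) / b^12) · ((d^2)^4)) · b^3) · b^3) · b^(-1)    [power of a power]
= (((((a^8 · b^(-4)) / b^12) · d^8) · b^3) · b^3) · b^(-1)    [power of a power]
= a^8b^(-11)d^8    [quotient of powers; product of powers]

a^8b^(-11)d^8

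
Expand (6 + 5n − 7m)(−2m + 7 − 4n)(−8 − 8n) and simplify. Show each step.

(6 + 5n − 7m)(−2m + 7 − 4n)(−8 − 8n)
= (−12m + 42 − 24n − 10mn + 35n − 20n² + 14m² − 49m + 28mn)(−8 − 8n)    [distributive law]
= (−61m + 42 + 11n + 18mn − 20n² + 14m²)(−8 − 8n)    [combine like terms]
= 488m + 488mn − 336 − 336n − 88n − 88n² − 144mn − 144mn² + 160n² + 160n³ − 112m² − 112m²n    [distributive law]
= 488m + 344mn − 336 − 424n + 72n² − 144mn² + 160n³ − 112m² − 112m²n    [combine like terms]

488m + 344mn − 336 − 424n + 72n² − 144mn² + 160n³ − 112m² − 112m²n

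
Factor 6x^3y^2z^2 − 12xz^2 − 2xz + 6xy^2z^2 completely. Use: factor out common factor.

6x^3y^2z^2 − 12xz^2 − 2xz + 6xy^2z^2
= 2(3x^3y^2z^2 − 6xz^2 − xz + 3xy^2z^2)    [factor out 2]
= 2xz(3x^2y^2z − 6z − 1 + 3y^2z)    [factor out xz]

2xz(3x^2y^2z − 6z − 1 + 3y^2z)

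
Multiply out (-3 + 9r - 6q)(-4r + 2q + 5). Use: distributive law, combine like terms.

57r - 36q - 15 - 36r^2 + 42qr - 12q^2

(-3 + 9r - 6q)(-4r + 2q + 5)
= 12r - 6q - 15 - 36r^2 + 18qr + 45r + 24qr - 12q^2 - 30q    [distributive law]
= 57r - 36q - 15 - 36r^2 + 42qr - 12q^2    [combine like terms]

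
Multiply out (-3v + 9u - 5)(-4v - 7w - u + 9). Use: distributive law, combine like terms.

(-3v + 9u - 5)(-4v - 7w - u + 9)
= 12v^2 + 21vw + 3uv - 27v - 36uv - 63uw - 9u^2 + 81u + 20v + 35w + 5u - 45    [distributive law]
= 12v^2 + 21vw - 33uv - 7v - 63uw - 9u^2 + 86u + 35w - 45    [combine like terms]

12v^2 + 21vw - 33uv - 7v - 63uw - 9u^2 + 86u + 35w - 45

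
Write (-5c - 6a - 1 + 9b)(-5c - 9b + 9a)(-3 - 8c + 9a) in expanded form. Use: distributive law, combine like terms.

-115c^2 - 200c^3 + 345ac^2 + 162ac + 297a^2c - 324ab - 1080abc + 1215a^2b + 81a^2 - 486a^3 - 15c - 27b - 72bc + 27a + 243b^2 + 648b^2c - 729ab^2

(-5c - 6a - 1 + 9b)(-5c - 9b + 9a)(-3 - 8c + 9a)
= (25c^2 + 45bc - 45ac + 30ac + 54ab - 54a^2 + 5c + 9b - 9a - 45bc - 81b^2 + 81ab)(-3 - 8c + 9a)    [distributive law]
= (25c^2 - 15ac + 135ab - 54a^2 + 5c + 9b - 9a - 81b^2)(-3 - 8c + 9a)    [combine like terms]
= -75c^2 - 200c^3 + 225ac^2 + 45ac + 120ac^2 - 135a^2c - 405ab - 1080abc + 1215a^2b + 162a^2 + 432a^2c - 486a^3 - 15c - 40c^2 + 45ac - 27b - 72bc + 81ab + 27a + 72ac - 81a^2 + 243b^2 + 648b^2c - 729ab^2    [distributive law]
= -115c^2 - 200c^3 + 345ac^2 + 162ac + 297a^2c - 324ab - 1080abc + 1215a^2b + 81a^2 - 486a^3 - 15c - 27b - 72bc + 27a + 243b^2 + 648b^2c - 729ab^2    [combine like terms]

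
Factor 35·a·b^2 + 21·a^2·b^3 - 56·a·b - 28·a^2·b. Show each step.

7·a·b(5·b + 3·a·b^2 - 8 - 4·a)

35·a·b^2 + 21·a^2·b^3 - 56·a·b - 28·a^2·b
= 7(5·a·b^2 + 3·a^2·b^3 - 8·a·b - 4·a^2·b)    [factor out 7]
= 7·a·b(5·b + 3·a·b^2 - 8 - 4·a)    [factor out a·b]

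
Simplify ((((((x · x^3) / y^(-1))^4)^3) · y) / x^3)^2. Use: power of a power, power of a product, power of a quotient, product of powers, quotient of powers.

x^90·y^26

((((((x · x^3) / y^(-1))^4)^3) · y) / x^3)^2
= ((((((x · x^3) / y^(-1))^4)^3) · y)^2) / ((x^3)^2)    [power of a quotient]
= ((((((x · x^3) / y^(-1))^4)^3)^2) · (y^2)) / ((x^3)^2)    [power of a product]
= (((((x · x^3) / y^(-1))^4)^6) · (y^2)) / ((x^3)^2)    [power of a power]
= ((((x · x^3) / y^(-1))^24) · (y^2)) / ((x^3)^2)    [power of a power]
= ((((x · x^3)^24) / ((y^(-1))^24)) · (y^2)) / ((x^3)^2)    [power of a quotient]
= ((((x^24) · ((x^3)^24)) / ((y^(-1))^24)) · (y^2)) / ((x^3)^2)    [power of a product]
= (((x^24 · x^72) / ((y^(-1))^24)) · (y^2)) / ((x^3)^2)    [power of a power]
= ((x^96 / ((y^(-1))^24)) · (y^2)) / ((x^3)^2)    [product of powers]
= ((x^96 / y^(-24)) · (y^2)) / ((x^3)^2)    [power of a power]
= ((x^96 / y^(-24)) · y^2) / x^6    [power of a power]
= x^90·y^26    [quotient of powers]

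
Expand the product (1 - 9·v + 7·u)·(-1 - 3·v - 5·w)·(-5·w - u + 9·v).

5·w + u - 9·v - 75·v·w - 69·u·v + 54·v^2 + 25·w^2 + 40·u·w + 270·v^2·w - 216·u·v^2 + 243·v^3 - 225·v·w^2 - 255·u·v·w + 7·u^2 + 21·u^2·v + 175·u·w^2 + 35·u^2·w

(1 - 9·v + 7·u)·(-1 - 3·v - 5·w)·(-5·w - u + 9·v)
= (-1 - 3·v - 5·w + 9·v + 27·v^2 + 45·v·w - 7·u - 21·u·v - 35·u·w)·(-5·w - u + 9·v)    [distributive law]
= (-1 + 6·v - 5·w + 27·v^2 + 45·v·w - 7·u - 21·u·v - 35·u·w)·(-5·w - u + 9·v)    [combine like terms]
= 5·w + u - 9·v - 30·v·w - 6·u·v + 54·v^2 + 25·w^2 + 5·u·w - 45·v·w - 135·v^2·w - 27·u·v^2 + 243·v^3 - 225·v·w^2 - 45·u·v·w + 405·v^2·w + 35·u·w + 7·u^2 - 63·u·v + 105·u·v·w + 21·u^2·v - 189·u·v^2 + 175·u·w^2 + 35·u^2·w - 315·u·v·w    [distributive law]
= 5·w + u - 9·v - 75·v·w - 69·u·v + 54·v^2 + 25·w^2 + 40·u·w + 270·v^2·w - 216·u·v^2 + 243·v^3 - 225·v·w^2 - 255·u·v·w + 7·u^2 + 21·u^2·v + 175·u·w^2 + 35·u^2·w    [combine like terms]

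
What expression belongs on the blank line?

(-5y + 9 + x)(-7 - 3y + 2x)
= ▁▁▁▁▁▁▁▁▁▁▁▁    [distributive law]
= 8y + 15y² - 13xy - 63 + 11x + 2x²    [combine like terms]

Applying distributive law to the line above:

35y + 15y² - 10xy - 63 - 27y + 18x - 7x - 3xy + 2x²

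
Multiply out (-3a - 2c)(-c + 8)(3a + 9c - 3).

(-3a - 2c)(-c + 8)(3a + 9c - 3)
= (3ac - 24a + 2c^2 - 16c)(3a + 9c - 3)    [distributive law]
= 9a^2c + 27ac^2 - 9ac - 72a^2 - 216ac + 72a + 6ac^2 + 18c^3 - 6c^2 - 48ac - 144c^2 + 48c    [distributive law]
= 9a^2c + 33ac^2 - 273ac - 72a^2 + 72a + 18c^3 - 150c^2 + 48c    [combine like terms]

9a^2c + 33ac^2 - 273ac - 72a^2 + 72a + 18c^3 - 150c^2 + 48c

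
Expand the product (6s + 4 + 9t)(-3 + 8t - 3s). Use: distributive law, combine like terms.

-30s + 21st - 18s² - 12 + 5t + 72t²

(6s + 4 + 9t)(-3 + 8t - 3s)
= -18s + 48st - 18s² - 12 + 32t - 12s - 27t + 72t² - 27st    [distributive law]
= -30s + 21st - 18s² - 12 + 5t + 72t²    [combine like terms]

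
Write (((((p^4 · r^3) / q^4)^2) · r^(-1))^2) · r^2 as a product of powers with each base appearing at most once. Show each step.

(((((p^4 · r^3) / q^4)^2) · r^(-1))^2) · r^2
= (((((p^4 · r^3) / q^4)^2)^2) · ((r^(-1))^2)) · r^2    [power of a product]
= ((((p^4 · r^3) / q^4)^4) · ((r^(-1))^2)) · r^2    [power of a power]
= ((((p^4 · r^3)^4) / ((q^4)^4)) · ((r^(-1))^2)) · r^2    [power of a quotient]
= (((((p^4)^4) · ((r^3)^4)) / ((q^4)^4)) · ((r^(-1))^2)) · r^2    [power of a product]
= (((p^16 · ((r^3)^4)) / ((q^4)^4)) · ((r^(-1))^2)) · r^2    [power of a power]
= (((p^16 · r^12) / ((q^4)^4)) · ((r^(-1))^2)) · r^2    [power of a power]
= (((p^16 · r^12) / q^16) · ((r^(-1))^2)) · r^2    [power of a power]
= (((p^16 · r^12) / q^16) · r^(-2)) · r^2    [power of a power]
= p^16q^(-16)r^12    [quotient of powers; product of powers]

p^16q^(-16)r^12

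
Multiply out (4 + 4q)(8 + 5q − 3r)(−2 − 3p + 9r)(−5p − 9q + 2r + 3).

(4 + 4q)(8 + 5q − 3r)(−2 − 3p + 9r)(−5p − 9q + 2r + 3)
= (32 + 20q − 12r + 32q + 20q^2 − 12qr)(−2 − 3p + 9r)(−5p − 9q + 2r + 3)    [distributive law]
= (32 + 52q − 12r + 20q^2 − 12qr)(−2 − 3p + 9r)(−5p − 9q + 2r + 3)    [combine like terms]
= (−64 − 96p + 288r − 104q − 156pq + 468qr + 24r + 36pr − 108r^2 − 40q^2 − 60pq^2 + 180q^2r + 24qr + 36pqr − 108qr^2)(−5p − 9q + 2r + 3)    [distributive law]
= (−64 − 96p + 312r − 104q − 156pq + 492qr + 36pr − 108r^2 − 40q^2 − 60pq^2 + 180q^2r + 36pqr − 108qr^2)(−5p − 9q + 2r + 3)    [combine like terms]
= 320p + 576q − 128r − 192 + 480p^2 + 864pq − 192pr − 288p − 1560pr − 2808qr + 624r^2 + 936r + 520pq + 936q^2 − 208qr − 312q + 780p^2q + 1404pq^2 − 312pqr − 468pq − 2460pqr − 4428q^2r + 984qr^2 + 1476qr − 180p^2r − 324pqr + 72pr^2 + 108pr + 540pr^2 + 972qr^2 − 216r^3 − 324r^2 + 200pq^2 + 360q^3 − 80q^2r − 120q^2 + 300p^2q^2 + 540pq^3 − 120pq^2r − 180pq^2 − 900pq^2r − 1620q^3r + 360q^2r^2 + 540q^2r − 180p^2qr − 324pq^2r + 72pqr^2 + 108pqr + 540pqr^2 + 972q^2r^2 − 216qr^3 − 324qr^2    [distributive law]
= 32p + 264q + 808r − 192 + 480p^2 + 916pq − 1644pr − 1540qr + 300r^2 + 816q^2 + 780p^2q + 1424pq^2 − 2988pqr − 3968q^2r + 1632qr^2 − 180p^2r + 612pr^2 − 216r^3 + 360q^3 + 300p^2q^2 + 540pq^3 − 1344pq^2r − 1620q^3r + 1332q^2r^2 − 180p^2qr + 612pqr^2 − 216qr^3    [combine like terms]

32p + 264q + 808r − 192 + 480p^2 + 916pq − 1644pr − 1540qr + 300r^2 + 816q^2 + 780p^2q + 1424pq^2 − 2988pqr − 3968q^2r + 1632qr^2 − 180p^2r + 612pr^2 − 216r^3 + 360q^3 + 300p^2q^2 + 540pq^3 − 1344pq^2r − 1620q^3r + 1332q^2r^2 − 180p^2qr + 612pqr^2 − 216qr^3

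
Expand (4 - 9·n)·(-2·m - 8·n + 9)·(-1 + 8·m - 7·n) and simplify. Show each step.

(4 - 9·n)·(-2·m - 8·n + 9)·(-1 + 8·m - 7·n)
= (-8·m - 32·n + 36 + 18·m·n + 72·n² - 81·n)·(-1 + 8·m - 7·n)    [distributive law]
= (-8·m - 113·n + 36 + 18·m·n + 72·n²)·(-1 + 8·m - 7·n)    [combine like terms]
= 8·m - 64·m² + 56·m·n + 113·n - 904·m·n + 791·n² - 36 + 288·m - 252·n - 18·m·n + 144·m²·n - 126·m·n² - 72·n² + 576·m·n² - 504·n³    [distributive law]
= 296·m - 64·m² - 866·m·n - 139·n + 719·n² - 36 + 144·m²·n + 450·m·n² - 504·n³    [combine like terms]

296·m - 64·m² - 866·m·n - 139·n + 719·n² - 36 + 144·m²·n + 450·m·n² - 504·n³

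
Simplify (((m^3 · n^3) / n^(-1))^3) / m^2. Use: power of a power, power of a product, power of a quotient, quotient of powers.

m^7·n^12

(((m^3 · n^3) / n^(-1))^3) / m^2
= (((m^3 · n^3)^3) / ((n^(-1))^3)) / m^2    [power of a quotient]
= ((((m^3)^3) · ((n^3)^3)) / ((n^(-1))^3)) / m^2    [power of a product]
= ((m^9 · ((n^3)^3)) / ((n^(-1))^3)) / m^2    [power of a power]
= ((m^9 · n^9) / ((n^(-1))^3)) / m^2    [power of a power]
= ((m^9 · n^9) / n^(-3)) / m^2    [power of a power]
= m^7·n^12    [quotient of powers]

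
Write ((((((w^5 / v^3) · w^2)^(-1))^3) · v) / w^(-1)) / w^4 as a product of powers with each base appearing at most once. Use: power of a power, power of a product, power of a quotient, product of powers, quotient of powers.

v^10w^(-24)

((((((w^5 / v^3) · w^2)^(-1))^3) · v) / w^(-1)) / w^4
= (((((w^5 / v^3) · w^2)^(-3)) · v) / w^(-1)) / w^4    [power of a power]
= (((((w^5 / v^3)^(-3)) · ((w^2)^(-3))) · v) / w^(-1)) / w^4    [power of a product]
= ((((((w^5)^(-3)) / ((v^3)^(-3))) · ((w^2)^(-3))) · v) / w^(-1)) / w^4    [power of a quotient]
= ((((w^(-15) / ((v^3)^(-3))) · ((w^2)^(-3))) · v) / w^(-1)) / w^4    [power of a power]
= ((((w^(-15) / v^(-9)) · ((w^2)^(-3))) · v) / w^(-1)) / w^4    [power of a power]
= ((((w^(-15) / v^(-9)) · w^(-6)) · v) / w^(-1)) / w^4    [power of a power]
= v^10w^(-24)    [quotient of powers; product of powers]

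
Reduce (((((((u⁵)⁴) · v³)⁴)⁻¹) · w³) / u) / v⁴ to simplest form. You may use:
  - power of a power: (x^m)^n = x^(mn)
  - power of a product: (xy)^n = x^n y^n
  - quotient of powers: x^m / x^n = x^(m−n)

u⁻⁸¹v⁻¹⁶w³

(((((((u⁵)⁴) · v³)⁴)⁻¹) · w³) / u) / v⁴
= ((((((u⁵)⁴) · v³)⁻⁴) · w³) / u) / v⁴    [power of a power]
= ((((((u⁵)⁴)⁻⁴) · ((v³)⁻⁴)) · w³) / u) / v⁴    [power of a product]
= (((((u⁵)⁻¹⁶) · ((v³)⁻⁴)) · w³) / u) / v⁴    [power of a power]
= (((u⁻⁸⁰ · ((v³)⁻⁴)) · w³) / u) / v⁴    [power of a power]
= (((u⁻⁸⁰ · v⁻¹²) · w³) / u) / v⁴    [power of a power]
= u⁻⁸¹v⁻¹⁶w³    [quotient of powers]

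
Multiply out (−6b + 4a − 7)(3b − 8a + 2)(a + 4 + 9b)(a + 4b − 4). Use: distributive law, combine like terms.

(−6b + 4a − 7)(3b − 8a + 2)(a + 4 + 9b)(a + 4b − 4)
= (−18b^2 + 48ab − 12b + 12ab − 32a^2 + 8a − 21b + 56a − 14)(a + 4 + 9b)(a + 4b − 4)    [distributive law]
= (−18b^2 + 60ab − 33b − 32a^2 + 64a − 14)(a + 4 + 9b)(a + 4b − 4)    [combine like terms]
= (−18ab^2 − 72b^2 − 162b^3 + 60a^2b + 240ab + 540ab^2 − 33ab − 132b − 297b^2 − 32a^3 − 128a^2 − 288a^2b + 64a^2 + 256a + 576ab − 14a − 56 − 126b)(a + 4b − 4)    [distributive law]
= (522ab^2 − 369b^2 − 162b^3 − 228a^2b + 783ab − 258b − 32a^3 − 64a^2 + 242a − 56)(a + 4b − 4)    [combine like terms]
= 522a^2b^2 + 2088ab^3 − 2088ab^2 − 369ab^2 − 1476b^3 + 1476b^2 − 162ab^3 − 648b^4 + 648b^3 − 228a^3b − 912a^2b^2 + 912a^2b + 783a^2b + 3132ab^2 − 3132ab − 258ab − 1032b^2 + 1032b − 32a^4 − 128a^3b + 128a^3 − 64a^3 − 256a^2b + 256a^2 + 242a^2 + 968ab − 968a − 56a − 224b + 224    [distributive law]
= −390a^2b^2 + 1926ab^3 + 675ab^2 − 828b^3 + 444b^2 − 648b^4 − 356a^3b + 1439a^2b − 2422ab + 808b − 32a^4 + 64a^3 + 498a^2 − 1024a + 224    [combine like terms]

−390a^2b^2 + 1926ab^3 + 675ab^2 − 828b^3 + 444b^2 − 648b^4 − 356a^3b + 1439a^2b − 2422ab + 808b − 32a^4 + 64a^3 + 498a^2 − 1024a + 224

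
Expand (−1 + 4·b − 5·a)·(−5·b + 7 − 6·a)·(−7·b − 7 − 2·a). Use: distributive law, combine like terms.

−91·b² − 182·b + 130·a·b + 49 + 217·a − 152·a² + 140·b³ + 33·a·b² − 212·a²·b − 60·a³

(−1 + 4·b − 5·a)·(−5·b + 7 − 6·a)·(−7·b − 7 − 2·a)
= (5·b − 7 + 6·a − 20·b² + 28·b − 24·a·b + 25·a·b − 35·a + 30·a²)·(−7·b − 7 − 2·a)    [distributive law]
= (33·b − 7 − 29·a − 20·b² + a·b + 30·a²)·(−7·b − 7 − 2·a)    [combine like terms]
= −231·b² − 231·b − 66·a·b + 49·b + 49 + 14·a + 203·a·b + 203·a + 58·a² + 140·b³ + 140·b² + 40·a·b² − 7·a·b² − 7·a·b − 2·a²·b − 210·a²·b − 210·a² − 60·a³    [distributive law]
= −91·b² − 182·b + 130·a·b + 49 + 217·a − 152·a² + 140·b³ + 33·a·b² − 212·a²·b − 60·a³    [combine like terms]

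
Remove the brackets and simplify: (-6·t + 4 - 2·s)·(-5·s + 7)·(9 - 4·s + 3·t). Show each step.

336·s·t - 90·s²·t + 90·s·t² - 294·t - 126·t² - 418·s + 226·s² + 252 - 40·s³

(-6·t + 4 - 2·s)·(-5·s + 7)·(9 - 4·s + 3·t)
= (30·s·t - 42·t - 20·s + 28 + 10·s² - 14·s)·(9 - 4·s + 3·t)    [distributive law]
= (30·s·t - 42·t - 34·s + 28 + 10·s²)·(9 - 4·s + 3·t)    [combine like terms]
= 270·s·t - 120·s²·t + 90·s·t² - 378·t + 168·s·t - 126·t² - 306·s + 136·s² - 102·s·t + 252 - 112·s + 84·t + 90·s² - 40·s³ + 30·s²·t    [distributive law]
= 336·s·t - 90·s²·t + 90·s·t² - 294·t - 126·t² - 418·s + 226·s² + 252 - 40·s³    [combine like terms]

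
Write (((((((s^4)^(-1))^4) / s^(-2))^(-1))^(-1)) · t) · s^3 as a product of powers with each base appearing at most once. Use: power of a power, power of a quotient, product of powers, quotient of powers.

s^(-11)·t

(((((((s^4)^(-1))^4) / s^(-2))^(-1))^(-1)) · t) · s^3
= ((((((s^4)^(-1))^4) / s^(-2))^1) · t) · s^3    [power of a power]
= ((((((s^4)^(-1))^4)^1) / ((s^(-2))^1)) · t) · s^3    [power of a quotient]
= (((((s^4)^(-1))^4) / ((s^(-2))^1)) · t) · s^3    [power of a power]
= ((((s^4)^(-4)) / ((s^(-2))^1)) · t) · s^3    [power of a power]
= ((s^(-16) / ((s^(-2))^1)) · t) · s^3    [power of a power]
= ((s^(-16) / s^(-2)) · t) · s^3    [power of a power]
= (s^(-14) · t) · s^3    [quotient of powers]
= s^(-11)·t    [product of powers]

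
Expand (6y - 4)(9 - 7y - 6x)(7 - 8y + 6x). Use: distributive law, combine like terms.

862y - 950y^2 + 48xy + 336y^3 + 36xy^2 - 216x^2y - 252 - 48x + 144x^2

(6y - 4)(9 - 7y - 6x)(7 - 8y + 6x)
= (54y - 42y^2 - 36xy - 36 + 28y + 24x)(7 - 8y + 6x)    [distributive law]
= (82y - 42y^2 - 36xy - 36 + 24x)(7 - 8y + 6x)    [combine like terms]
= 574y - 656y^2 + 492xy - 294y^2 + 336y^3 - 252xy^2 - 252xy + 288xy^2 - 216x^2y - 252 + 288y - 216x + 168x - 192xy + 144x^2    [distributive law]
= 862y - 950y^2 + 48xy + 336y^3 + 36xy^2 - 216x^2y - 252 - 48x + 144x^2    [combine like terms]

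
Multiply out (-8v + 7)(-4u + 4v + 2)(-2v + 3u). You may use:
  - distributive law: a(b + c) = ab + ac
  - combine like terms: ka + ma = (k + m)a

(-8v + 7)(-4u + 4v + 2)(-2v + 3u)
= (32uv - 32v^2 - 16v - 28u + 28v + 14)(-2v + 3u)    [distributive law]
= (32uv - 32v^2 + 12v - 28u + 14)(-2v + 3u)    [combine like terms]
= -64uv^2 + 96u^2v + 64v^3 - 96uv^2 - 24v^2 + 36uv + 56uv - 84u^2 - 28v + 42u    [distributive law]
= -160uv^2 + 96u^2v + 64v^3 - 24v^2 + 92uv - 84u^2 - 28v + 42u    [combine like terms]

-160uv^2 + 96u^2v + 64v^3 - 24v^2 + 92uv - 84u^2 - 28v + 42u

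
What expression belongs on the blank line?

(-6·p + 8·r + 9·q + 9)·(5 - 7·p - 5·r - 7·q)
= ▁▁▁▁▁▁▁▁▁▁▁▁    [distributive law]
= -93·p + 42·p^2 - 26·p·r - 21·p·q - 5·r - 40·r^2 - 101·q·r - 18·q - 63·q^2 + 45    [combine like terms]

After distributive law, the bracketed line is:

-30·p + 42·p^2 + 30·p·r + 42·p·q + 40·r - 56·p·r - 40·r^2 - 56·q·r + 45·q - 63·p·q - 45·q·r - 63·q^2 + 45 - 63·p - 45·r - 63·q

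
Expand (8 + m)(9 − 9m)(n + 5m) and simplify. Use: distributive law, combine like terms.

72n + 360m − 63mn − 315m^2 − 9m^2n − 45m^3

(8 + m)(9 − 9m)(n + 5m)
= (72 − 72m + 9m − 9m^2)(n + 5m)    [distributive law]
= (72 − 63m − 9m^2)(n + 5m)    [combine like terms]
= 72n + 360m − 63mn − 315m^2 − 9m^2n − 45m^3    [distributive law]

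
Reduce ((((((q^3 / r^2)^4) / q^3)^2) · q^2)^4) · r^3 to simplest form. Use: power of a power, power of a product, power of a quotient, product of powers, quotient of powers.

((((((q^3 / r^2)^4) / q^3)^2) · q^2)^4) · r^3
= ((((((q^3 / r^2)^4) / q^3)^2)^4) · ((q^2)^4)) · r^3    [power of a product]
= (((((q^3 / r^2)^4) / q^3)^8) · ((q^2)^4)) · r^3    [power of a power]
= (((((q^3 / r^2)^4)^8) / ((q^3)^8)) · ((q^2)^4)) · r^3    [power of a quotient]
= ((((q^3 / r^2)^32) / ((q^3)^8)) · ((q^2)^4)) · r^3    [power of a power]
= (((((q^3)^32) / ((r^2)^32)) / ((q^3)^8)) · ((q^2)^4)) · r^3    [power of a quotient]
= (((q^96 / ((r^2)^32)) / ((q^3)^8)) · ((q^2)^4)) · r^3    [power of a power]
= (((q^96 / r^64) / ((q^3)^8)) · ((q^2)^4)) · r^3    [power of a power]
= (((q^96 / r^64) / q^24) · ((q^2)^4)) · r^3    [power of a power]
= (((q^96 / r^64) / q^24) · q^8) · r^3    [power of a power]
= q^80·r^(-61)    [quotient of powers; product of powers]

q^80·r^(-61)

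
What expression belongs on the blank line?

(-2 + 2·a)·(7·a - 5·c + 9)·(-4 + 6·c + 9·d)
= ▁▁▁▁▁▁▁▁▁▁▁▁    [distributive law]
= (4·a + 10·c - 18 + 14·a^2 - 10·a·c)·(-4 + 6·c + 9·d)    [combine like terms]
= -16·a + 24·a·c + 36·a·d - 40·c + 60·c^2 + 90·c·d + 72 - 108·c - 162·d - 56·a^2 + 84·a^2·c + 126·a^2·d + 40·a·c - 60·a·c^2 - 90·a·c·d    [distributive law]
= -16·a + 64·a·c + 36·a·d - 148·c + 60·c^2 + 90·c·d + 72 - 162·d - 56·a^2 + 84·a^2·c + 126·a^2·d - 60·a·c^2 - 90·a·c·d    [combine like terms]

By distributive law:

(-14·a + 10·c - 18 + 14·a^2 - 10·a·c + 18·a)·(-4 + 6·c + 9·d)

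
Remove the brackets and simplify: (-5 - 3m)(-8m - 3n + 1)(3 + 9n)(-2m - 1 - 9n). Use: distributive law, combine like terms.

(-5 - 3m)(-8m - 3n + 1)(3 + 9n)(-2m - 1 - 9n)
= (40m + 15n - 5 + 24m^2 + 9mn - 3m)(3 + 9n)(-2m - 1 - 9n)    [distributive law]
= (37m + 15n - 5 + 24m^2 + 9mn)(3 + 9n)(-2m - 1 - 9n)    [combine like terms]
= (111m + 333mn + 45n + 135n^2 - 15 - 45n + 72m^2 + 216m^2n + 27mn + 81mn^2)(-2m - 1 - 9n)    [distributive law]
= (111m + 360mn + 135n^2 - 15 + 72m^2 + 216m^2n + 81mn^2)(-2m - 1 - 9n)    [combine like terms]
= -222m^2 - 111m - 999mn - 720m^2n - 360mn - 3240mn^2 - 270mn^2 - 135n^2 - 1215n^3 + 30m + 15 + 135n - 144m^3 - 72m^2 - 648m^2n - 432m^3n - 216m^2n - 1944m^2n^2 - 162m^2n^2 - 81mn^2 - 729mn^3    [distributive law]
= -294m^2 - 81m - 1359mn - 1584m^2n - 3591mn^2 - 135n^2 - 1215n^3 + 15 + 135n - 144m^3 - 432m^3n - 2106m^2n^2 - 729mn^3    [combine like terms]

-294m^2 - 81m - 1359mn - 1584m^2n - 3591mn^2 - 135n^2 - 1215n^3 + 15 + 135n - 144m^3 - 432m^3n - 2106m^2n^2 - 729mn^3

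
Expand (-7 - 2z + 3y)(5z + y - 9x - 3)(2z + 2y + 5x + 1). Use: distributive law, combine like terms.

-68z^2 - 77yz - xz + 13z - 29y^2 + 19xy + 26y + 315x^2 + 168x + 21 - 20z^3 + 6yz^2 - 14xz^2 + 32y^2z + 47xyz + 90x^2z + 6y^3 - 39xy^2 - 135x^2y

(-7 - 2z + 3y)(5z + y - 9x - 3)(2z + 2y + 5x + 1)
= (-35z - 7y + 63x + 21 - 10z^2 - 2yz + 18xz + 6z + 15yz + 3y^2 - 27xy - 9y)(2z + 2y + 5x + 1)    [distributive law]
= (-29z - 16y + 63x + 21 - 10z^2 + 13yz + 18xz + 3y^2 - 27xy)(2z + 2y + 5x + 1)    [combine like terms]
= -58z^2 - 58yz - 145xz - 29z - 32yz - 32y^2 - 80xy - 16y + 126xz + 126xy + 315x^2 + 63x + 42z + 42y + 105x + 21 - 20z^3 - 20yz^2 - 50xz^2 - 10z^2 + 26yz^2 + 26y^2z + 65xyz + 13yz + 36xz^2 + 36xyz + 90x^2z + 18xz + 6y^2z + 6y^3 + 15xy^2 + 3y^2 - 54xyz - 54xy^2 - 135x^2y - 27xy    [distributive law]
= -68z^2 - 77yz - xz + 13z - 29y^2 + 19xy + 26y + 315x^2 + 168x + 21 - 20z^3 + 6yz^2 - 14xz^2 + 32y^2z + 47xyz + 90x^2z + 6y^3 - 39xy^2 - 135x^2y    [combine like terms]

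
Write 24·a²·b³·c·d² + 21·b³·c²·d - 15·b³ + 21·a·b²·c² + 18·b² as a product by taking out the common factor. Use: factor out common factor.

24·a²·b³·c·d² + 21·b³·c²·d - 15·b³ + 21·a·b²·c² + 18·b²
= 3(8·a²·b³·c·d² + 7·b³·c²·d - 5·b³ + 7·a·b²·c² + 6·b²)    [factor out 3]
= 3·b²(8·a²·b·c·d² + 7·b·c²·d - 5·b + 7·a·c² + 6)    [factor out b²]

3·b²(8·a²·b·c·d² + 7·b·c²·d - 5·b + 7·a·c² + 6)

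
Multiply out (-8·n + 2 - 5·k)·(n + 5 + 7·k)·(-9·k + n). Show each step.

(-8·n + 2 - 5·k)·(n + 5 + 7·k)·(-9·k + n)
= (-8·n² - 40·n - 56·k·n + 2·n + 10 + 14·k - 5·k·n - 25·k - 35·k²)·(-9·k + n)    [distributive law]
= (-8·n² - 38·n - 61·k·n + 10 - 11·k - 35·k²)·(-9·k + n)    [combine like terms]
= 72·k·n² - 8·n³ + 342·k·n - 38·n² + 549·k²·n - 61·k·n² - 90·k + 10·n + 99·k² - 11·k·n + 315·k³ - 35·k²·n    [distributive law]
= 11·k·n² - 8·n³ + 331·k·n - 38·n² + 514·k²·n - 90·k + 10·n + 99·k² + 315·k³    [combine like terms]

11·k·n² - 8·n³ + 331·k·n - 38·n² + 514·k²·n - 90·k + 10·n + 99·k² + 315·k³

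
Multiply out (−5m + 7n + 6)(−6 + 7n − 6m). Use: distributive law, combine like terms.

(−5m + 7n + 6)(−6 + 7n − 6m)
= 30m − 35mn + 30m^2 − 42n + 49n^2 − 42mn − 36 + 42n − 36m    [distributive law]
= −6m − 77mn + 30m^2 + 49n^2 − 36    [combine like terms]

−6m − 77mn + 30m^2 + 49n^2 − 36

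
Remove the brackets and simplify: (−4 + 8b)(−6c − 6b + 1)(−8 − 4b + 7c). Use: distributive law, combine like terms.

(−4 + 8b)(−6c − 6b + 1)(−8 − 4b + 7c)
= (24c + 24b − 4 − 48bc − 48b^2 + 8b)(−8 − 4b + 7c)    [distributive law]
= (24c + 32b − 4 − 48bc − 48b^2)(−8 − 4b + 7c)    [combine like terms]
= −192c − 96bc + 168c^2 − 256b − 128b^2 + 224bc + 32 + 16b − 28c + 384bc + 192b^2c − 336bc^2 + 384b^2 + 192b^3 − 336b^2c    [distributive law]
= −220c + 512bc + 168c^2 − 240b + 256b^2 + 32 − 144b^2c − 336bc^2 + 192b^3    [combine like terms]

−220c + 512bc + 168c^2 − 240b + 256b^2 + 32 − 144b^2c − 336bc^2 + 192b^3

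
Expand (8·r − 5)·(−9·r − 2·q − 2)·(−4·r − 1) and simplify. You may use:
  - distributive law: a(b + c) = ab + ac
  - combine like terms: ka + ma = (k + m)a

(8·r − 5)·(−9·r − 2·q − 2)·(−4·r − 1)
= (−72·r^2 − 16·q·r − 16·r + 45·r + 10·q + 10)·(−4·r − 1)    [distributive law]
= (−72·r^2 − 16·q·r + 29·r + 10·q + 10)·(−4·r − 1)    [combine like terms]
= 288·r^3 + 72·r^2 + 64·q·r^2 + 16·q·r − 116·r^2 − 29·r − 40·q·r − 10·q − 40·r − 10    [distributive law]
= 288·r^3 − 44·r^2 + 64·q·r^2 − 24·q·r − 69·r − 10·q − 10    [combine like terms]

288·r^3 − 44·r^2 + 64·q·r^2 − 24·q·r − 69·r − 10·q − 10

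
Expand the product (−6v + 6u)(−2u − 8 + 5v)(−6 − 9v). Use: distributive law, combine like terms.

(−6v + 6u)(−2u − 8 + 5v)(−6 − 9v)
= (12uv + 48v − 30v² − 12u² − 48u + 30uv)(−6 − 9v)    [distributive law]
= (42uv + 48v − 30v² − 12u² − 48u)(−6 − 9v)    [combine like terms]
= −252uv − 378uv² − 288v − 432v² + 180v² + 270v³ + 72u² + 108u²v + 288u + 432uv    [distributive law]
= 180uv − 378uv² − 288v − 252v² + 270v³ + 72u² + 108u²v + 288u    [combine like terms]

180uv − 378uv² − 288v − 252v² + 270v³ + 72u² + 108u²v + 288u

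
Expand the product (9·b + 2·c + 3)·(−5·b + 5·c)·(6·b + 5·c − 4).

−270·b^3 − 15·b^2·c + 90·b^2 + 235·b·c^2 − 125·b·c + 50·c^3 + 35·c^2 + 60·b − 60·c

(9·b + 2·c + 3)·(−5·b + 5·c)·(6·b + 5·c − 4)
= (−45·b^2 + 45·b·c − 10·b·c + 10·c^2 − 15·b + 15·c)·(6·b + 5·c − 4)    [distributive law]
= (−45·b^2 + 35·b·c + 10·c^2 − 15·b + 15·c)·(6·b + 5·c − 4)    [combine like terms]
= −270·b^3 − 225·b^2·c + 180·b^2 + 210·b^2·c + 175·b·c^2 − 140·b·c + 60·b·c^2 + 50·c^3 − 40·c^2 − 90·b^2 − 75·b·c + 60·b + 90·b·c + 75·c^2 − 60·c    [distributive law]
= −270·b^3 − 15·b^2·c + 90·b^2 + 235·b·c^2 − 125·b·c + 50·c^3 + 35·c^2 + 60·b − 60·c    [combine like terms]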